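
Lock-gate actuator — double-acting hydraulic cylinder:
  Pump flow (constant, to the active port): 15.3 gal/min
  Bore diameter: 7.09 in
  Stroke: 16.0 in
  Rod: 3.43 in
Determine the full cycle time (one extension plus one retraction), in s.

t ≈ 18.9 s

Cap-side area A_cap = π/4 × (7.09 in)² = 39.48 in^2
Rod-side annular area A_ann = π/4 × (7.09² − 3.43²) = 30.24 in^2
t_ext = A_cap·L/Q = 10.72 s
t_ret = A_ann·L/Q = 8.214 s
t_cycle = t_ext + t_ret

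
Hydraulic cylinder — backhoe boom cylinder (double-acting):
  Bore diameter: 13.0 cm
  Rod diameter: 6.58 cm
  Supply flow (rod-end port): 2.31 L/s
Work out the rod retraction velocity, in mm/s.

Rod-side annular area A_ann = π/4 × (13.0² − 6.58²) = 98.73 cm^2
Flow into the rod-end port fills the annular volume.
v = Q / A

v ≈ 234 mm/s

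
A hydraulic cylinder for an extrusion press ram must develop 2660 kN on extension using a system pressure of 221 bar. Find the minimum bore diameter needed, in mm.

D ≈ 391 mm

Extension force acts on the full piston face: F = P × (π/4)D².
D = √(4F / (πP)) = √(4 × 2660 kN / (π × 221 bar))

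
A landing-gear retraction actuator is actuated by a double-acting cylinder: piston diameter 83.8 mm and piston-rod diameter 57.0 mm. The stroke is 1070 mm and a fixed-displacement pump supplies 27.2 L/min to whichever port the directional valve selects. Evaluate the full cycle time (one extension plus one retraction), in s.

Cap-side area A_cap = π/4 × (83.8 mm)² = 5515 mm^2
Rod-side annular area A_ann = π/4 × (83.8² − 57.0²) = 2964 mm^2
t_ext = A_cap·L/Q = 13.02 s
t_ret = A_ann·L/Q = 6.995 s
t_cycle = t_ext + t_ret

t ≈ 20.0 s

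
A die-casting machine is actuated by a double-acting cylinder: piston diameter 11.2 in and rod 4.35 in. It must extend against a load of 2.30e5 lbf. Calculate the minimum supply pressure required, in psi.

Cap-side area A_cap = π/4 × (11.2 in)² = 98.52 in^2
P = F / A = 2.30e5 lbf / A

P ≈ 2330 psi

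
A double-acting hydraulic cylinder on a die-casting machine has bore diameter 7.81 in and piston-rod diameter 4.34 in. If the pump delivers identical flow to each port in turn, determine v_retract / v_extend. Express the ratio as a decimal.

v_ret/v_ext ≈ 1.45

Cap-side area A_cap = π/4 × (7.81 in)² = 47.91 in^2
Rod-side annular area A_ann = π/4 × (7.81² − 4.34²) = 33.11 in^2
For equal Q, v ∝ 1/A, so v_ret/v_ext = A_cap/A_ann.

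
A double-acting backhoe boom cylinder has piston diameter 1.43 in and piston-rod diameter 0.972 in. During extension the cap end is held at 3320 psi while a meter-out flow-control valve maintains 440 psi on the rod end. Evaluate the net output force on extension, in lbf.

Cap-side area A_cap = π/4 × (1.43 in)² = 1.606 in^2
Rod-side annular area A_ann = π/4 × (1.43² − 0.972²) = 0.8640 in^2
Net thrust = P_cap·A_cap − P_rod·A_ann = 5332 lbf − 380.2 lbf

F ≈ 4950 lbf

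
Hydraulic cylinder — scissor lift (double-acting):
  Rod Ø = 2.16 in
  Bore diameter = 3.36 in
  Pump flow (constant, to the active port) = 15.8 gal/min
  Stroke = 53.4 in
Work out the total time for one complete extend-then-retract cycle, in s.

t ≈ 12.4 s

Cap-side area A_cap = π/4 × (3.36 in)² = 8.867 in^2
Rod-side annular area A_ann = π/4 × (3.36² − 2.16²) = 5.202 in^2
t_ext = A_cap·L/Q = 7.784 s
t_ret = A_ann·L/Q = 4.567 s
t_cycle = t_ext + t_ret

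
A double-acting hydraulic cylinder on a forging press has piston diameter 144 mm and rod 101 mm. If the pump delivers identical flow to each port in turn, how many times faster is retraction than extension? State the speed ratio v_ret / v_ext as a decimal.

v_ret/v_ext ≈ 1.97

Cap-side area A_cap = π/4 × (144 mm)² = 16290 mm^2
Rod-side annular area A_ann = π/4 × (144² − 101²) = 8274 mm^2
For equal Q, v ∝ 1/A, so v_ret/v_ext = A_cap/A_ann.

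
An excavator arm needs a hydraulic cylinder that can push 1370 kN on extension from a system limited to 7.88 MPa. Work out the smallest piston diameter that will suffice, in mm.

Extension force acts on the full piston face: F = P × (π/4)D².
D = √(4F / (πP)) = √(4 × 1370 kN / (π × 7.88 MPa))

D ≈ 470 mm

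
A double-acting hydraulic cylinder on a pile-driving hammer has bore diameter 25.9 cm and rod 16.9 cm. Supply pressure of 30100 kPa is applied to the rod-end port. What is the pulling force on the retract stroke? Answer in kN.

Rod-side annular area A_ann = π/4 × (25.9² − 16.9²) = 302.5 cm^2
On retraction the pressure acts on the annular area (bore minus rod).
F = P × A_ann

F ≈ 911 kN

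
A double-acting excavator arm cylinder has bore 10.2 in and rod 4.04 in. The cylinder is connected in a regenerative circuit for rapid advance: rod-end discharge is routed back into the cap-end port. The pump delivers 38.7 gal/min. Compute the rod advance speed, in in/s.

In regeneration the rod-end outflow joins the pump flow into the cap end, so the net volume the pump must supply per unit advance equals the rod cross-section area.
Rod cross-section A_rod = π/4 × (4.04 in)² = 12.82 in^2
v = Q_pump / A_rod

v ≈ 11.6 in/s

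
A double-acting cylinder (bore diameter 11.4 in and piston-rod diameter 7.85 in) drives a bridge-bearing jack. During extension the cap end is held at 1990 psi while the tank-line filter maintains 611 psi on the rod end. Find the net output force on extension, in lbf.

Cap-side area A_cap = π/4 × (11.4 in)² = 102.1 in^2
Rod-side annular area A_ann = π/4 × (11.4² − 7.85²) = 53.67 in^2
Net thrust = P_cap·A_cap − P_rod·A_ann = 2.031e5 lbf − 32790 lbf

F ≈ 1.70e5 lbf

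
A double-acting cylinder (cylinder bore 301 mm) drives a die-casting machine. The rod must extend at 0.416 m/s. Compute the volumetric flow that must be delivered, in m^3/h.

Cap-side area A_cap = π/4 × (301 mm)² = 71160 mm^2
Q = A × v

Q ≈ 107 m^3/h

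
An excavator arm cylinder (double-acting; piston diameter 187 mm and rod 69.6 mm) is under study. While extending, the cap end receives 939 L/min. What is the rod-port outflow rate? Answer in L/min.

Cap-side area A_cap = π/4 × (187 mm)² = 27460 mm^2
Rod-side annular area A_ann = π/4 × (187² − 69.6²) = 23660 mm^2
Piston speed v = Q_in/A_cap; rod-end outflow Q_out = v × A_ann = Q_in × A_ann/A_cap.

Q_out ≈ 809 L/min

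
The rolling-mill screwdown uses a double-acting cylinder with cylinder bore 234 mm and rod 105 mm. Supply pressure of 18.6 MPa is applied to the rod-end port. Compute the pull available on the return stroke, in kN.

Rod-side annular area A_ann = π/4 × (234² − 105²) = 34350 mm^2
On retraction the pressure acts on the annular area (bore minus rod).
F = P × A_ann

F ≈ 639 kN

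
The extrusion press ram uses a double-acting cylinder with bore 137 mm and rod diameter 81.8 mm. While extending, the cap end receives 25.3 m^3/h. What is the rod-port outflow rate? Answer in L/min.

Q_out ≈ 271 L/min

Cap-side area A_cap = π/4 × (137 mm)² = 14740 mm^2
Rod-side annular area A_ann = π/4 × (137² − 81.8²) = 9486 mm^2
Piston speed v = Q_in/A_cap; rod-end outflow Q_out = v × A_ann = Q_in × A_ann/A_cap.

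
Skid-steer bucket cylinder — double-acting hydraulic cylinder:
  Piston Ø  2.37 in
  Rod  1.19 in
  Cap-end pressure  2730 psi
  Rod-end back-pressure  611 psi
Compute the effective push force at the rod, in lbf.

Cap-side area A_cap = π/4 × (2.37 in)² = 4.412 in^2
Rod-side annular area A_ann = π/4 × (2.37² − 1.19²) = 3.299 in^2
Net thrust = P_cap·A_cap − P_rod·A_ann = 12040 lbf − 2016 lbf

F ≈ 10000 lbf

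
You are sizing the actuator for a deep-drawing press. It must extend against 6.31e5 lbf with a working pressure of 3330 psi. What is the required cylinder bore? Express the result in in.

Extension force acts on the full piston face: F = P × (π/4)D².
D = √(4F / (πP)) = √(4 × 6.31e5 lbf / (π × 3330 psi))

D ≈ 15.5 in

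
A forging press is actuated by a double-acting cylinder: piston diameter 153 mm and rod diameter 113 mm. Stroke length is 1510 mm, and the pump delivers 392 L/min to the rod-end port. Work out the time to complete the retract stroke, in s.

t ≈ 1.93 s

Rod-side annular area A_ann = π/4 × (153² − 113²) = 8357 mm^2
Swept volume V = A × L; t = V / Q = A·L / Q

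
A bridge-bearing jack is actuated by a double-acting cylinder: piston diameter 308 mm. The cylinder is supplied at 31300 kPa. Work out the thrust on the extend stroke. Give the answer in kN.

Cap-side area A_cap = π/4 × (308 mm)² = 74510 mm^2
F = P × A_cap = 31300 kPa × A_cap

F ≈ 2330 kN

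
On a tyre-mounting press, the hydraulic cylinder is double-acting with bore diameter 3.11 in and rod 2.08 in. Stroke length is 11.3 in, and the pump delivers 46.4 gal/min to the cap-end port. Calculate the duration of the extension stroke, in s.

t ≈ 0.481 s

Cap-side area A_cap = π/4 × (3.11 in)² = 7.596 in^2
Swept volume V = A × L; t = V / Q = A·L / Q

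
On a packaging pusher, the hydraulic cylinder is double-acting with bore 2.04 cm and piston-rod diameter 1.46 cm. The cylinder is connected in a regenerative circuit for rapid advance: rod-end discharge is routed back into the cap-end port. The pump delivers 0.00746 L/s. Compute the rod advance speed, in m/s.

In regeneration the rod-end outflow joins the pump flow into the cap end, so the net volume the pump must supply per unit advance equals the rod cross-section area.
Rod cross-section A_rod = π/4 × (1.46 cm)² = 1.674 cm^2
v = Q_pump / A_rod

v ≈ 0.0446 m/s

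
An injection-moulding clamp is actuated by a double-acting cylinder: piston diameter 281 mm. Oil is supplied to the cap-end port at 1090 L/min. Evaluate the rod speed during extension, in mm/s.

v ≈ 293 mm/s

Cap-side area A_cap = π/4 × (281 mm)² = 62020 mm^2
v = Q / A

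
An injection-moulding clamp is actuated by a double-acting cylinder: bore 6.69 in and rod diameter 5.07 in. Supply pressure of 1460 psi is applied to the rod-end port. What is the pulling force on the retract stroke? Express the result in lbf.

Rod-side annular area A_ann = π/4 × (6.69² − 5.07²) = 14.96 in^2
On retraction the pressure acts on the annular area (bore minus rod).
F = P × A_ann

F ≈ 21800 lbf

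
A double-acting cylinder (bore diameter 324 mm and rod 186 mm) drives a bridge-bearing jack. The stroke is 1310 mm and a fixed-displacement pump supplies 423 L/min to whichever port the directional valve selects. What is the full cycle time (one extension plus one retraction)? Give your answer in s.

t ≈ 25.6 s

Cap-side area A_cap = π/4 × (324 mm)² = 82450 mm^2
Rod-side annular area A_ann = π/4 × (324² − 186²) = 55280 mm^2
t_ext = A_cap·L/Q = 15.32 s
t_ret = A_ann·L/Q = 10.27 s
t_cycle = t_ext + t_ret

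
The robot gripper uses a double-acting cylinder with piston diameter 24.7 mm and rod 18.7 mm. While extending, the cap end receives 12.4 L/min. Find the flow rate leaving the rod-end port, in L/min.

Q_out ≈ 5.29 L/min

Cap-side area A_cap = π/4 × (24.7 mm)² = 479.2 mm^2
Rod-side annular area A_ann = π/4 × (24.7² − 18.7²) = 204.5 mm^2
Piston speed v = Q_in/A_cap; rod-end outflow Q_out = v × A_ann = Q_in × A_ann/A_cap.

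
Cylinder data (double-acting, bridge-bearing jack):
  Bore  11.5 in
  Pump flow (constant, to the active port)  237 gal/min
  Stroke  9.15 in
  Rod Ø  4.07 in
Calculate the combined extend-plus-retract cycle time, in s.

Cap-side area A_cap = π/4 × (11.5 in)² = 103.9 in^2
Rod-side annular area A_ann = π/4 × (11.5² − 4.07²) = 90.86 in^2
t_ext = A_cap·L/Q = 1.042 s
t_ret = A_ann·L/Q = 0.9111 s
t_cycle = t_ext + t_ret

t ≈ 1.95 s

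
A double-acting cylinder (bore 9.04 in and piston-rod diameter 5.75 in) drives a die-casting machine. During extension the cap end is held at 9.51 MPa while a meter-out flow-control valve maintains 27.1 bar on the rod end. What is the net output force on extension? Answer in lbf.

Cap-side area A_cap = π/4 × (9.04 in)² = 64.18 in^2
Rod-side annular area A_ann = π/4 × (9.04² − 5.75²) = 38.22 in^2
Net thrust = P_cap·A_cap − P_rod·A_ann = 88530 lbf − 15020 lbf

F ≈ 73500 lbf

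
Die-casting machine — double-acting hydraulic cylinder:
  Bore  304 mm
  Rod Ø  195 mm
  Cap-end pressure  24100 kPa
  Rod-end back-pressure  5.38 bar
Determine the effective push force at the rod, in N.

F ≈ 1.73e6 N

Cap-side area A_cap = π/4 × (304 mm)² = 72580 mm^2
Rod-side annular area A_ann = π/4 × (304² − 195²) = 42720 mm^2
Net thrust = P_cap·A_cap − P_rod·A_ann = 1.749e6 N − 22980 N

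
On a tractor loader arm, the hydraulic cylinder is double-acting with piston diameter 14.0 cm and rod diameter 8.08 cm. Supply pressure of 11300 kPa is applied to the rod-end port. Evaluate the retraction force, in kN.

F ≈ 116 kN

Rod-side annular area A_ann = π/4 × (14.0² − 8.08²) = 102.7 cm^2
On retraction the pressure acts on the annular area (bore minus rod).
F = P × A_ann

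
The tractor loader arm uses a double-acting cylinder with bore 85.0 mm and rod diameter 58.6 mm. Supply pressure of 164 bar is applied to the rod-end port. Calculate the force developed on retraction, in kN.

F ≈ 48.8 kN

Rod-side annular area A_ann = π/4 × (85.0² − 58.6²) = 2977 mm^2
On retraction the pressure acts on the annular area (bore minus rod).
F = P × A_ann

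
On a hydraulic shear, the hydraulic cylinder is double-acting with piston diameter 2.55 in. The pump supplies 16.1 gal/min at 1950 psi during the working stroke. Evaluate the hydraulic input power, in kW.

W ≈ 13.7 kW

Hydraulic power = P × Q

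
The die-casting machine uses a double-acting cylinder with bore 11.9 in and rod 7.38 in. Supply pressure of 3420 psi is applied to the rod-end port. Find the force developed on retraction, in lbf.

F ≈ 2.34e5 lbf

Rod-side annular area A_ann = π/4 × (11.9² − 7.38²) = 68.44 in^2
On retraction the pressure acts on the annular area (bore minus rod).
F = P × A_ann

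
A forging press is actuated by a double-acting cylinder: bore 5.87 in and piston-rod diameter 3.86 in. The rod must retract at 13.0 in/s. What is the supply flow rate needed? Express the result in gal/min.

Rod-side annular area A_ann = π/4 × (5.87² − 3.86²) = 15.36 in^2
Q = A × v

Q ≈ 51.9 gal/min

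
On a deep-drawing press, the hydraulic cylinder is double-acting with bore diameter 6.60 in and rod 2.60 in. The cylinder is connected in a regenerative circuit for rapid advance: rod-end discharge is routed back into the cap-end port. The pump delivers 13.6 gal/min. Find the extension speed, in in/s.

In regeneration the rod-end outflow joins the pump flow into the cap end, so the net volume the pump must supply per unit advance equals the rod cross-section area.
Rod cross-section A_rod = π/4 × (2.60 in)² = 5.309 in^2
v = Q_pump / A_rod

v ≈ 9.86 in/s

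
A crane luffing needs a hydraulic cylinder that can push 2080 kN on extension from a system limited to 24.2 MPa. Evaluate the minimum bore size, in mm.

Extension force acts on the full piston face: F = P × (π/4)D².
D = √(4F / (πP)) = √(4 × 2080 kN / (π × 24.2 MPa))

D ≈ 331 mm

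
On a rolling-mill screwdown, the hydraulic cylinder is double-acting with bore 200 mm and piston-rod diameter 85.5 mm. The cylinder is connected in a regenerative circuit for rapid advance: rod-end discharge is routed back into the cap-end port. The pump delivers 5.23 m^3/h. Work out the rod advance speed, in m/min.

v ≈ 15.2 m/min

In regeneration the rod-end outflow joins the pump flow into the cap end, so the net volume the pump must supply per unit advance equals the rod cross-section area.
Rod cross-section A_rod = π/4 × (85.5 mm)² = 5741 mm^2
v = Q_pump / A_rod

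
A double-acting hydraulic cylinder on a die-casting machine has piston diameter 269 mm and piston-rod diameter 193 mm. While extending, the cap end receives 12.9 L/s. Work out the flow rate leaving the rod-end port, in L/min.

Cap-side area A_cap = π/4 × (269 mm)² = 56830 mm^2
Rod-side annular area A_ann = π/4 × (269² − 193²) = 27580 mm^2
Piston speed v = Q_in/A_cap; rod-end outflow Q_out = v × A_ann = Q_in × A_ann/A_cap.

Q_out ≈ 376 L/min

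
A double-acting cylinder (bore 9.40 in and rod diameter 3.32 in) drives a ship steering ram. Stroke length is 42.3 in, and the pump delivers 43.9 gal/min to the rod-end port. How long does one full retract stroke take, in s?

Rod-side annular area A_ann = π/4 × (9.40² − 3.32²) = 60.74 in^2
Swept volume V = A × L; t = V / Q = A·L / Q

t ≈ 15.2 s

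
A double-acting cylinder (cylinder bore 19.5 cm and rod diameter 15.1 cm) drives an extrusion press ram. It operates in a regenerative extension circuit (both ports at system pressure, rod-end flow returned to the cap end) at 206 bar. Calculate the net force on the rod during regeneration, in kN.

F ≈ 369 kN

With equal pressure on both faces, forces on the annular region cancel; the net push is pressure × rod cross-section.
Rod cross-section A_rod = π/4 × (15.1 cm)² = 179.1 cm^2
F = P × A_rod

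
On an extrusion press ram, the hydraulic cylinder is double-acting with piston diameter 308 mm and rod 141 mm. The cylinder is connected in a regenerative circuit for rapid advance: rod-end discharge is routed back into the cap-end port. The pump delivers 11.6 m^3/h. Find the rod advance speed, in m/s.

In regeneration the rod-end outflow joins the pump flow into the cap end, so the net volume the pump must supply per unit advance equals the rod cross-section area.
Rod cross-section A_rod = π/4 × (141 mm)² = 15610 mm^2
v = Q_pump / A_rod

v ≈ 0.206 m/s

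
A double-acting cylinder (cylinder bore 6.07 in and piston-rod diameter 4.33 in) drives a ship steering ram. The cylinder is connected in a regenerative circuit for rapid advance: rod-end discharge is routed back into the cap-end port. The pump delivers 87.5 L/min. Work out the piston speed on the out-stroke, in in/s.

v ≈ 6.04 in/s

In regeneration the rod-end outflow joins the pump flow into the cap end, so the net volume the pump must supply per unit advance equals the rod cross-section area.
Rod cross-section A_rod = π/4 × (4.33 in)² = 14.73 in^2
v = Q_pump / A_rod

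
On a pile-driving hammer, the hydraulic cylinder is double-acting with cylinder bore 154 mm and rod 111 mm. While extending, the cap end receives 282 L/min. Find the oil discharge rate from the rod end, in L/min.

Cap-side area A_cap = π/4 × (154 mm)² = 18630 mm^2
Rod-side annular area A_ann = π/4 × (154² − 111²) = 8950 mm^2
Piston speed v = Q_in/A_cap; rod-end outflow Q_out = v × A_ann = Q_in × A_ann/A_cap.

Q_out ≈ 135 L/min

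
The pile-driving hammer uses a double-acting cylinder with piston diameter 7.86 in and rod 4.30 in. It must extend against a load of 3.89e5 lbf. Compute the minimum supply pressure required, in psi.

Cap-side area A_cap = π/4 × (7.86 in)² = 48.52 in^2
P = F / A = 3.89e5 lbf / A

P ≈ 8020 psi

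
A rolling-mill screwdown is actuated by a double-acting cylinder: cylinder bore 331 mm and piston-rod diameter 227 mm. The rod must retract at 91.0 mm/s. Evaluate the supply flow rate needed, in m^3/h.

Q ≈ 14.9 m^3/h

Rod-side annular area A_ann = π/4 × (331² − 227²) = 45580 mm^2
Q = A × v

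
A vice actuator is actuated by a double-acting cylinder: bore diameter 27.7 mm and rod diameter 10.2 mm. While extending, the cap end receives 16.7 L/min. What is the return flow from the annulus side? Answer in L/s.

Q_out ≈ 0.241 L/s

Cap-side area A_cap = π/4 × (27.7 mm)² = 602.6 mm^2
Rod-side annular area A_ann = π/4 × (27.7² − 10.2²) = 520.9 mm^2
Piston speed v = Q_in/A_cap; rod-end outflow Q_out = v × A_ann = Q_in × A_ann/A_cap.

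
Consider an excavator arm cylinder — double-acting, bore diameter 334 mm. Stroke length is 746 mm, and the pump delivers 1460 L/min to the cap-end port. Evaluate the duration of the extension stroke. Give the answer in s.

Cap-side area A_cap = π/4 × (334 mm)² = 87620 mm^2
Swept volume V = A × L; t = V / Q = A·L / Q

t ≈ 2.69 s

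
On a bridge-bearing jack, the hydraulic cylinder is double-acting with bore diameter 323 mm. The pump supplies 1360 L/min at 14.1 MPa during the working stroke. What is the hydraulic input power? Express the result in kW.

W ≈ 320 kW

Hydraulic power = P × Q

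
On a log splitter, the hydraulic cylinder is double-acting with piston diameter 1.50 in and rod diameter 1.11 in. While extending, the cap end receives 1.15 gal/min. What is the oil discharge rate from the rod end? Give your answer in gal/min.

Cap-side area A_cap = π/4 × (1.50 in)² = 1.767 in^2
Rod-side annular area A_ann = π/4 × (1.50² − 1.11²) = 0.7995 in^2
Piston speed v = Q_in/A_cap; rod-end outflow Q_out = v × A_ann = Q_in × A_ann/A_cap.

Q_out ≈ 0.520 gal/min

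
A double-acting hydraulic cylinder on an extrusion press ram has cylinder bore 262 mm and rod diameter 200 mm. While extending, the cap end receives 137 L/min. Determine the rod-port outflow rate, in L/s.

Q_out ≈ 0.953 L/s

Cap-side area A_cap = π/4 × (262 mm)² = 53910 mm^2
Rod-side annular area A_ann = π/4 × (262² − 200²) = 22500 mm^2
Piston speed v = Q_in/A_cap; rod-end outflow Q_out = v × A_ann = Q_in × A_ann/A_cap.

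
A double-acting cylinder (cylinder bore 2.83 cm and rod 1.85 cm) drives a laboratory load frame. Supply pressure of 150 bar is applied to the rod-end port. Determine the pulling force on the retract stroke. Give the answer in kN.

F ≈ 5.40 kN

Rod-side annular area A_ann = π/4 × (2.83² − 1.85²) = 3.602 cm^2
On retraction the pressure acts on the annular area (bore minus rod).
F = P × A_ann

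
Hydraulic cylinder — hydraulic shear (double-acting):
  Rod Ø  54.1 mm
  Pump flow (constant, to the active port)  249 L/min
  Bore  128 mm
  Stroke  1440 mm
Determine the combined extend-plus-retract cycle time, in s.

t ≈ 8.13 s

Cap-side area A_cap = π/4 × (128 mm)² = 12870 mm^2
Rod-side annular area A_ann = π/4 × (128² − 54.1²) = 10570 mm^2
t_ext = A_cap·L/Q = 4.465 s
t_ret = A_ann·L/Q = 3.667 s
t_cycle = t_ext + t_ret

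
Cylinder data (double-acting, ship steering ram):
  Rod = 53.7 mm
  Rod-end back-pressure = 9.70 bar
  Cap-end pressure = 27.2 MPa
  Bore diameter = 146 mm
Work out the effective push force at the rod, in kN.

F ≈ 441 kN

Cap-side area A_cap = π/4 × (146 mm)² = 16740 mm^2
Rod-side annular area A_ann = π/4 × (146² − 53.7²) = 14480 mm^2
Net thrust = P_cap·A_cap − P_rod·A_ann = 455.4 kN − 14.04 kN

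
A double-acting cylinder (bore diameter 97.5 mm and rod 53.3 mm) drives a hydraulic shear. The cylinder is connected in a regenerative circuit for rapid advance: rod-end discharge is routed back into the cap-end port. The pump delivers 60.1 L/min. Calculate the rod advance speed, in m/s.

v ≈ 0.449 m/s

In regeneration the rod-end outflow joins the pump flow into the cap end, so the net volume the pump must supply per unit advance equals the rod cross-section area.
Rod cross-section A_rod = π/4 × (53.3 mm)² = 2231 mm^2
v = Q_pump / A_rod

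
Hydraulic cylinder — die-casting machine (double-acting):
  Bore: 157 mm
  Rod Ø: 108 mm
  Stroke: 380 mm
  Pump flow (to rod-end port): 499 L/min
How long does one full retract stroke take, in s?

t ≈ 0.466 s

Rod-side annular area A_ann = π/4 × (157² − 108²) = 10200 mm^2
Swept volume V = A × L; t = V / Q = A·L / Q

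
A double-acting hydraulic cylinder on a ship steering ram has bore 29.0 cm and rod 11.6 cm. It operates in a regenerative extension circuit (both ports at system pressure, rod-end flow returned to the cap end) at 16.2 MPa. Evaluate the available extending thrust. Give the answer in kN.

With equal pressure on both faces, forces on the annular region cancel; the net push is pressure × rod cross-section.
Rod cross-section A_rod = π/4 × (11.6 cm)² = 105.7 cm^2
F = P × A_rod

F ≈ 171 kN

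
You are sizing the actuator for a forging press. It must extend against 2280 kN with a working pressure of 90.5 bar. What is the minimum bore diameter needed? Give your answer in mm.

D ≈ 566 mm

Extension force acts on the full piston face: F = P × (π/4)D².
D = √(4F / (πP)) = √(4 × 2280 kN / (π × 90.5 bar))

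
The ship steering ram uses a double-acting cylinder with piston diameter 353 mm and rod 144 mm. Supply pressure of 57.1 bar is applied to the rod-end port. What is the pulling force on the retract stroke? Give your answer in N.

Rod-side annular area A_ann = π/4 × (353² − 144²) = 81580 mm^2
On retraction the pressure acts on the annular area (bore minus rod).
F = P × A_ann

F ≈ 4.66e5 N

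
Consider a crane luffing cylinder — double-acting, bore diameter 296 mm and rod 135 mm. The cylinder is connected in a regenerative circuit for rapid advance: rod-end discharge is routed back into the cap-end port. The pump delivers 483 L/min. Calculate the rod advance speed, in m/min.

In regeneration the rod-end outflow joins the pump flow into the cap end, so the net volume the pump must supply per unit advance equals the rod cross-section area.
Rod cross-section A_rod = π/4 × (135 mm)² = 14310 mm^2
v = Q_pump / A_rod

v ≈ 33.7 m/min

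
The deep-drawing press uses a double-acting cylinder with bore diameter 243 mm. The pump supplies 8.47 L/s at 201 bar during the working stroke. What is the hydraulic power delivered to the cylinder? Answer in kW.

W ≈ 170 kW

Hydraulic power = P × Q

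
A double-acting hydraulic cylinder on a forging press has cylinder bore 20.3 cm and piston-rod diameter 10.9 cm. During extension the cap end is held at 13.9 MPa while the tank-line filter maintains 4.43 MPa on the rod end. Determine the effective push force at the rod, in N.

Cap-side area A_cap = π/4 × (20.3 cm)² = 323.7 cm^2
Rod-side annular area A_ann = π/4 × (20.3² − 10.9²) = 230.3 cm^2
Net thrust = P_cap·A_cap − P_rod·A_ann = 4.499e5 N − 1.020e5 N

F ≈ 3.48e5 N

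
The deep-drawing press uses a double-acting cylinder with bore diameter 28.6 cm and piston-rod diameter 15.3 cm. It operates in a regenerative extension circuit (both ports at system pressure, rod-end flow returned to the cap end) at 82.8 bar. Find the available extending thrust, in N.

With equal pressure on both faces, forces on the annular region cancel; the net push is pressure × rod cross-section.
Rod cross-section A_rod = π/4 × (15.3 cm)² = 183.9 cm^2
F = P × A_rod

F ≈ 1.52e5 N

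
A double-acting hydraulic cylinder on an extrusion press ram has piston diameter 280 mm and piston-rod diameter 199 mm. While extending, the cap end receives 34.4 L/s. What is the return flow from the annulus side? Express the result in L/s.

Cap-side area A_cap = π/4 × (280 mm)² = 61580 mm^2
Rod-side annular area A_ann = π/4 × (280² − 199²) = 30470 mm^2
Piston speed v = Q_in/A_cap; rod-end outflow Q_out = v × A_ann = Q_in × A_ann/A_cap.

Q_out ≈ 17.0 L/s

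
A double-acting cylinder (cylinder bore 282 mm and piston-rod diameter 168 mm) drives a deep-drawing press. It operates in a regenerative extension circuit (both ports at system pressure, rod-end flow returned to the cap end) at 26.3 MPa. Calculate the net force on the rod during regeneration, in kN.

F ≈ 583 kN

With equal pressure on both faces, forces on the annular region cancel; the net push is pressure × rod cross-section.
Rod cross-section A_rod = π/4 × (168 mm)² = 22170 mm^2
F = P × A_rod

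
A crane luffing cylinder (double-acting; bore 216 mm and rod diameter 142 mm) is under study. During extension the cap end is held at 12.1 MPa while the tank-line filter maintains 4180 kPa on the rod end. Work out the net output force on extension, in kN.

Cap-side area A_cap = π/4 × (216 mm)² = 36640 mm^2
Rod-side annular area A_ann = π/4 × (216² − 142²) = 20810 mm^2
Net thrust = P_cap·A_cap − P_rod·A_ann = 443.4 kN − 86.97 kN

F ≈ 356 kN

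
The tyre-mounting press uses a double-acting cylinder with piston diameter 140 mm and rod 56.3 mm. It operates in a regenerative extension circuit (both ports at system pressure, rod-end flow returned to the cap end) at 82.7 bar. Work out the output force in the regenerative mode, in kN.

With equal pressure on both faces, forces on the annular region cancel; the net push is pressure × rod cross-section.
Rod cross-section A_rod = π/4 × (56.3 mm)² = 2489 mm^2
F = P × A_rod

F ≈ 20.6 kN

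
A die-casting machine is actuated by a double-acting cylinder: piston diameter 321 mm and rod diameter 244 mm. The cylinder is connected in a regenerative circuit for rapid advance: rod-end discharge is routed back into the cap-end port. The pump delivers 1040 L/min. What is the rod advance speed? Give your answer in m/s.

v ≈ 0.371 m/s

In regeneration the rod-end outflow joins the pump flow into the cap end, so the net volume the pump must supply per unit advance equals the rod cross-section area.
Rod cross-section A_rod = π/4 × (244 mm)² = 46760 mm^2
v = Q_pump / A_rod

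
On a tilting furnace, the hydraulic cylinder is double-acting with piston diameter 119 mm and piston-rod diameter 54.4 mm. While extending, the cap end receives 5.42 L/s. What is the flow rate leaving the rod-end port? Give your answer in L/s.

Cap-side area A_cap = π/4 × (119 mm)² = 11120 mm^2
Rod-side annular area A_ann = π/4 × (119² − 54.4²) = 8798 mm^2
Piston speed v = Q_in/A_cap; rod-end outflow Q_out = v × A_ann = Q_in × A_ann/A_cap.

Q_out ≈ 4.29 L/s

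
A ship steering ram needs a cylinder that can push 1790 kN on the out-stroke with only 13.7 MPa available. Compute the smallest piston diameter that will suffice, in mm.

Extension force acts on the full piston face: F = P × (π/4)D².
D = √(4F / (πP)) = √(4 × 1790 kN / (π × 13.7 MPa))

D ≈ 408 mm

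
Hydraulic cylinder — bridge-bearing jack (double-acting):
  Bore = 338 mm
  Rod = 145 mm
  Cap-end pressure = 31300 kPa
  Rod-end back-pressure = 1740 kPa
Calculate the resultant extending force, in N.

Cap-side area A_cap = π/4 × (338 mm)² = 89730 mm^2
Rod-side annular area A_ann = π/4 × (338² − 145²) = 73210 mm^2
Net thrust = P_cap·A_cap − P_rod·A_ann = 2.808e6 N − 1.274e5 N

F ≈ 2.68e6 N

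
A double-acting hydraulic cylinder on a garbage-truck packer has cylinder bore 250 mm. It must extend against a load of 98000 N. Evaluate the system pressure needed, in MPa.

P ≈ 2.00 MPa

Cap-side area A_cap = π/4 × (250 mm)² = 49090 mm^2
P = F / A = 98000 N / A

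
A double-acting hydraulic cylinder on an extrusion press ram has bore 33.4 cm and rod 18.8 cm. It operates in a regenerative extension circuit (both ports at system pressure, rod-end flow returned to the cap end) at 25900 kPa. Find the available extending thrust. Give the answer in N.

F ≈ 7.19e5 N

With equal pressure on both faces, forces on the annular region cancel; the net push is pressure × rod cross-section.
Rod cross-section A_rod = π/4 × (18.8 cm)² = 277.6 cm^2
F = P × A_rod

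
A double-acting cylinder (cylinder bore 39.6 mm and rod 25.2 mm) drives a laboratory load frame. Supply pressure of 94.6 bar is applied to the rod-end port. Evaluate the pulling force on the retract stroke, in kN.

Rod-side annular area A_ann = π/4 × (39.6² − 25.2²) = 732.9 mm^2
On retraction the pressure acts on the annular area (bore minus rod).
F = P × A_ann

F ≈ 6.93 kN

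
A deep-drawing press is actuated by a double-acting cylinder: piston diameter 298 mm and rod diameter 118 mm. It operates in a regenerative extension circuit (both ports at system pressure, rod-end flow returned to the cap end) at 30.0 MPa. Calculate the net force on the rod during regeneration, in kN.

With equal pressure on both faces, forces on the annular region cancel; the net push is pressure × rod cross-section.
Rod cross-section A_rod = π/4 × (118 mm)² = 10940 mm^2
F = P × A_rod

F ≈ 328 kN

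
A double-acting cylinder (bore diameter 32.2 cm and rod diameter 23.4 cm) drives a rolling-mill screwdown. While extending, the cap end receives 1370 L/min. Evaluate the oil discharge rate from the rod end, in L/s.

Q_out ≈ 10.8 L/s

Cap-side area A_cap = π/4 × (32.2 cm)² = 814.3 cm^2
Rod-side annular area A_ann = π/4 × (32.2² − 23.4²) = 384.3 cm^2
Piston speed v = Q_in/A_cap; rod-end outflow Q_out = v × A_ann = Q_in × A_ann/A_cap.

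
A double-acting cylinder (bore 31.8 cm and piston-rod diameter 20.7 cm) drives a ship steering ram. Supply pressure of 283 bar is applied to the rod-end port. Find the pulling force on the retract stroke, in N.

F ≈ 1.30e6 N

Rod-side annular area A_ann = π/4 × (31.8² − 20.7²) = 457.7 cm^2
On retraction the pressure acts on the annular area (bore minus rod).
F = P × A_ann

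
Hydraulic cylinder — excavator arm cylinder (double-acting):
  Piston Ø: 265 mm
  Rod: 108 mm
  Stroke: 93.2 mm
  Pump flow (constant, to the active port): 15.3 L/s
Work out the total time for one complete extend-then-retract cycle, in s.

t ≈ 0.616 s

Cap-side area A_cap = π/4 × (265 mm)² = 55150 mm^2
Rod-side annular area A_ann = π/4 × (265² − 108²) = 45990 mm^2
t_ext = A_cap·L/Q = 0.3360 s
t_ret = A_ann·L/Q = 0.2802 s
t_cycle = t_ext + t_ret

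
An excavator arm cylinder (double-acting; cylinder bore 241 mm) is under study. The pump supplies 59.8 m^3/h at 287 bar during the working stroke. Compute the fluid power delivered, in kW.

Hydraulic power = P × Q

W ≈ 477 kW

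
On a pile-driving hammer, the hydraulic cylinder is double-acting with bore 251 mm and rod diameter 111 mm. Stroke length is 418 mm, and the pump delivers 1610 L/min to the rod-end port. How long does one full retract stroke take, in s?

Rod-side annular area A_ann = π/4 × (251² − 111²) = 39800 mm^2
Swept volume V = A × L; t = V / Q = A·L / Q

t ≈ 0.620 s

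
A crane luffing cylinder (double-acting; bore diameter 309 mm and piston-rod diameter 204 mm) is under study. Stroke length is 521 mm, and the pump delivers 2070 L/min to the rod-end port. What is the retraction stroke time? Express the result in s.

Rod-side annular area A_ann = π/4 × (309² − 204²) = 42310 mm^2
Swept volume V = A × L; t = V / Q = A·L / Q

t ≈ 0.639 s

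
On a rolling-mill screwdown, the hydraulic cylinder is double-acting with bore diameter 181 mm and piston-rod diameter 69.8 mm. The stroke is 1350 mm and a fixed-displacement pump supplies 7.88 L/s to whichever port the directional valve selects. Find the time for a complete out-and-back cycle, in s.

Cap-side area A_cap = π/4 × (181 mm)² = 25730 mm^2
Rod-side annular area A_ann = π/4 × (181² − 69.8²) = 21900 mm^2
t_ext = A_cap·L/Q = 4.408 s
t_ret = A_ann·L/Q = 3.753 s
t_cycle = t_ext + t_ret

t ≈ 8.16 s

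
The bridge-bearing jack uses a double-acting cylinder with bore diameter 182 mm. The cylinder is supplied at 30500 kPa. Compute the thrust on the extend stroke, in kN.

Cap-side area A_cap = π/4 × (182 mm)² = 26020 mm^2
F = P × A_cap = 30500 kPa × A_cap

F ≈ 793 kN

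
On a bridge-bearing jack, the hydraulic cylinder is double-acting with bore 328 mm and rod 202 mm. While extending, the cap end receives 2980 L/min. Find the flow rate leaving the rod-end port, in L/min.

Cap-side area A_cap = π/4 × (328 mm)² = 84500 mm^2
Rod-side annular area A_ann = π/4 × (328² − 202²) = 52450 mm^2
Piston speed v = Q_in/A_cap; rod-end outflow Q_out = v × A_ann = Q_in × A_ann/A_cap.

Q_out ≈ 1850 L/min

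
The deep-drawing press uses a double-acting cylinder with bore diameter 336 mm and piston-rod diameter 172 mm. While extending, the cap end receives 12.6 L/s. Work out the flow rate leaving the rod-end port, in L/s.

Q_out ≈ 9.30 L/s

Cap-side area A_cap = π/4 × (336 mm)² = 88670 mm^2
Rod-side annular area A_ann = π/4 × (336² − 172²) = 65430 mm^2
Piston speed v = Q_in/A_cap; rod-end outflow Q_out = v × A_ann = Q_in × A_ann/A_cap.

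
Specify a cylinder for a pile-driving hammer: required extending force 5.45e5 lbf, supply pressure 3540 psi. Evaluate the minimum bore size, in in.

Extension force acts on the full piston face: F = P × (π/4)D².
D = √(4F / (πP)) = √(4 × 5.45e5 lbf / (π × 3540 psi))

D ≈ 14.0 in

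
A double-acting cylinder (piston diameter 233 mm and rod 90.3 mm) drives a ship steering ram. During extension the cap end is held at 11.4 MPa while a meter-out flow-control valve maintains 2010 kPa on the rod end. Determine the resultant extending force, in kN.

Cap-side area A_cap = π/4 × (233 mm)² = 42640 mm^2
Rod-side annular area A_ann = π/4 × (233² − 90.3²) = 36230 mm^2
Net thrust = P_cap·A_cap − P_rod·A_ann = 486.1 kN − 72.83 kN

F ≈ 413 kN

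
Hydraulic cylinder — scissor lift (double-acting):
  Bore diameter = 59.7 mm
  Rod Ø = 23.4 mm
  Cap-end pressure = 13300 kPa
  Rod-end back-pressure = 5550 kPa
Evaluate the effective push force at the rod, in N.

F ≈ 24100 N

Cap-side area A_cap = π/4 × (59.7 mm)² = 2799 mm^2
Rod-side annular area A_ann = π/4 × (59.7² − 23.4²) = 2369 mm^2
Net thrust = P_cap·A_cap − P_rod·A_ann = 37230 N − 13150 N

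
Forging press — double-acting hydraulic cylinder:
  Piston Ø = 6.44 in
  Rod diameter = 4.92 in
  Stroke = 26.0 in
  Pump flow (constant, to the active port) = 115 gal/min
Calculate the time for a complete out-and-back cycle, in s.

Cap-side area A_cap = π/4 × (6.44 in)² = 32.57 in^2
Rod-side annular area A_ann = π/4 × (6.44² − 4.92²) = 13.56 in^2
t_ext = A_cap·L/Q = 1.913 s
t_ret = A_ann·L/Q = 0.7964 s
t_cycle = t_ext + t_ret

t ≈ 2.71 s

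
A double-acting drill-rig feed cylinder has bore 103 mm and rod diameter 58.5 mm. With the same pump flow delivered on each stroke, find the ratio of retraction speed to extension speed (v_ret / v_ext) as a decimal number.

v_ret/v_ext ≈ 1.48

Cap-side area A_cap = π/4 × (103 mm)² = 8332 mm^2
Rod-side annular area A_ann = π/4 × (103² − 58.5²) = 5644 mm^2
For equal Q, v ∝ 1/A, so v_ret/v_ext = A_cap/A_ann.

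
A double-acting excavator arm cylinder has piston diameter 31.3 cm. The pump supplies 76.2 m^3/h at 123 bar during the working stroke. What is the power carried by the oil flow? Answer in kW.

W ≈ 260 kW

Hydraulic power = P × Q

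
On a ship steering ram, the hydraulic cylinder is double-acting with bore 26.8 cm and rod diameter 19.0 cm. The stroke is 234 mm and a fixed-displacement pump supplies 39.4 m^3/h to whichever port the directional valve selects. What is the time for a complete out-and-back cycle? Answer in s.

t ≈ 1.81 s

Cap-side area A_cap = π/4 × (26.8 cm)² = 564.1 cm^2
Rod-side annular area A_ann = π/4 × (26.8² − 19.0²) = 280.6 cm^2
t_ext = A_cap·L/Q = 1.206 s
t_ret = A_ann·L/Q = 0.5999 s
t_cycle = t_ext + t_ret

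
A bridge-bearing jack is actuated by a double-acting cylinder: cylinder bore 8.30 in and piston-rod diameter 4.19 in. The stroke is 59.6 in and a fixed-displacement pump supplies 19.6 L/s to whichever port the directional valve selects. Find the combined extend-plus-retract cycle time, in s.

Cap-side area A_cap = π/4 × (8.30 in)² = 54.11 in^2
Rod-side annular area A_ann = π/4 × (8.30² − 4.19²) = 40.32 in^2
t_ext = A_cap·L/Q = 2.696 s
t_ret = A_ann·L/Q = 2.009 s
t_cycle = t_ext + t_ret

t ≈ 4.71 s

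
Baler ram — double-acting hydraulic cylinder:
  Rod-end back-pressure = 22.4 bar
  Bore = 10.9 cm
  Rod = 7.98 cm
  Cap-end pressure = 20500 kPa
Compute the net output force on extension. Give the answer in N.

F ≈ 1.82e5 N

Cap-side area A_cap = π/4 × (10.9 cm)² = 93.31 cm^2
Rod-side annular area A_ann = π/4 × (10.9² − 7.98²) = 43.30 cm^2
Net thrust = P_cap·A_cap − P_rod·A_ann = 1.913e5 N − 9699 N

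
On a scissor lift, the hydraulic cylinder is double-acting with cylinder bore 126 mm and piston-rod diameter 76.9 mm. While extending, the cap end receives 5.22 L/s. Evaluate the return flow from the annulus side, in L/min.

Q_out ≈ 197 L/min

Cap-side area A_cap = π/4 × (126 mm)² = 12470 mm^2
Rod-side annular area A_ann = π/4 × (126² − 76.9²) = 7824 mm^2
Piston speed v = Q_in/A_cap; rod-end outflow Q_out = v × A_ann = Q_in × A_ann/A_cap.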